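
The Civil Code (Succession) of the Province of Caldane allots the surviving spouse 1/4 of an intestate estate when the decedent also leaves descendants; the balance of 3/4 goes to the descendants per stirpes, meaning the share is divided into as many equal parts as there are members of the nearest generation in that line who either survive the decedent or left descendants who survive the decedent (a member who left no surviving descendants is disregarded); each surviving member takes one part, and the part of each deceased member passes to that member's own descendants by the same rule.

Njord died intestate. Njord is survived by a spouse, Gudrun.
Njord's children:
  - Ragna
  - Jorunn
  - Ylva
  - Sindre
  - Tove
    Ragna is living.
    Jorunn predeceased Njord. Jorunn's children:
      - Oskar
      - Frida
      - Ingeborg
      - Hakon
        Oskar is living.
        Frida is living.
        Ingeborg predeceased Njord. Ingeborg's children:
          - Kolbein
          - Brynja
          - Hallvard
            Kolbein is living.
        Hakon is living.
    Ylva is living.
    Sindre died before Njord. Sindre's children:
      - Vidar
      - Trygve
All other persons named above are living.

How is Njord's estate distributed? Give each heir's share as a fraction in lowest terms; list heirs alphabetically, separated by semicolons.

Gudrun, as surviving spouse, takes 1/4.
The remaining 3/4 passes to Njord's descendants per stirpes.
The 3/4 is divided into 5 equal shares of 3/20 among Ragna, Jorunn, Ylva, Sindre, Tove.
Ragna is living and takes 3/20.
Jorunn predeceased; the 3/20 allotted to Jorunn's branch passes to Jorunn's issue by representation.
The 3/20 is divided into 4 equal shares of 3/80 among Oskar, Frida, Ingeborg, Hakon.
Oskar is living and takes 3/80.
Frida is living and takes 3/80.
Ingeborg predeceased; the 3/80 allotted to Ingeborg's branch passes to Ingeborg's issue by representation.
The 3/80 is divided into 3 equal shares of 1/80 among Kolbein, Brynja, Hallvard.
Kolbein is living and takes 1/80.
Brynja is living and takes 1/80.
Hallvard is living and takes 1/80.
Hakon is living and takes 3/80.
Ylva is living and takes 3/20.
Sindre predeceased; the 3/20 allotted to Sindre's branch passes to Sindre's issue by representation.
The 3/20 is divided into 2 equal shares of 3/40 among Vidar, Trygve.
Vidar is living and takes 3/40.
Trygve is living and takes 3/40.
Tove is living and takes 3/20.

Brynja 1/80; Frida 3/80; Gudrun 1/4; Hakon 3/80; Hallvard 1/80; Kolbein 1/80; Oskar 3/80; Ragna 3/20; Tove 3/20; Trygve 3/40; Vidar 3/40; Ylva 3/20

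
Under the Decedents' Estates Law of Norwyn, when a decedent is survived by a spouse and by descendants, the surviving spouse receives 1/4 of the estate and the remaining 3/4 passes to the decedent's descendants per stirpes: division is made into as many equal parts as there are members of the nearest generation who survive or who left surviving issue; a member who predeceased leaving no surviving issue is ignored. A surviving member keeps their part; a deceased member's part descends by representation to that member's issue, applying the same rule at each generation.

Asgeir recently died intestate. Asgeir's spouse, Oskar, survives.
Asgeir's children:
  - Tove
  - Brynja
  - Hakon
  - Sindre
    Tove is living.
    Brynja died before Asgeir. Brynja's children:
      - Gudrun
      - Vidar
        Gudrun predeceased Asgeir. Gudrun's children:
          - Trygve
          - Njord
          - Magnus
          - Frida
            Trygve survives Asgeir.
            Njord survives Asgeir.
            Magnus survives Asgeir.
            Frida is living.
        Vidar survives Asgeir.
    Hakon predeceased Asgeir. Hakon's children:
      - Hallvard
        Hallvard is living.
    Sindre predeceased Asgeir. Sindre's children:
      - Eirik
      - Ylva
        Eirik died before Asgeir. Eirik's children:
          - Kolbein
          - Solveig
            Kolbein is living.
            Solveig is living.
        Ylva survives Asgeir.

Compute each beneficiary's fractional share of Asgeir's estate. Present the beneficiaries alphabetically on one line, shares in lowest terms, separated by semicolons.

Oskar, as surviving spouse, takes 1/4.
The remaining 3/4 passes to Asgeir's descendants per stirpes.
The 3/4 is divided into 4 equal shares of 3/16 among Tove, Brynja, Hakon, Sindre.
Tove is living and takes 3/16.
Brynja predeceased; the 3/16 allotted to Brynja's branch passes to Brynja's issue by representation.
The 3/16 is divided into 2 equal shares of 3/32 among Gudrun, Vidar.
Gudrun predeceased; the 3/32 allotted to Gudrun's branch passes to Gudrun's issue by representation.
The 3/32 is divided into 4 equal shares of 3/128 among Trygve, Njord, Magnus, Frida.
Trygve is living and takes 3/128.
Njord is living and takes 3/128.
Magnus is living and takes 3/128.
Frida is living and takes 3/128.
Vidar is living and takes 3/32.
Hakon predeceased; the 3/16 allotted to Hakon's branch passes to Hakon's issue by representation.
Hallvard is the sole taker at this level and receives the full 3/16.
Sindre predeceased; the 3/16 allotted to Sindre's branch passes to Sindre's issue by representation.
The 3/16 is divided into 2 equal shares of 3/32 among Eirik, Ylva.
Eirik predeceased; the 3/32 allotted to Eirik's branch passes to Eirik's issue by representation.
The 3/32 is divided into 2 equal shares of 3/64 among Kolbein, Solveig.
Kolbein is living and takes 3/64.
Solveig is living and takes 3/64.
Ylva is living and takes 3/32.

Frida 3/128; Hallvard 3/16; Kolbein 3/64; Magnus 3/128; Njord 3/128; Oskar 1/4; Solveig 3/64; Tove 3/16; Trygve 3/128; Vidar 3/32; Ylva 3/32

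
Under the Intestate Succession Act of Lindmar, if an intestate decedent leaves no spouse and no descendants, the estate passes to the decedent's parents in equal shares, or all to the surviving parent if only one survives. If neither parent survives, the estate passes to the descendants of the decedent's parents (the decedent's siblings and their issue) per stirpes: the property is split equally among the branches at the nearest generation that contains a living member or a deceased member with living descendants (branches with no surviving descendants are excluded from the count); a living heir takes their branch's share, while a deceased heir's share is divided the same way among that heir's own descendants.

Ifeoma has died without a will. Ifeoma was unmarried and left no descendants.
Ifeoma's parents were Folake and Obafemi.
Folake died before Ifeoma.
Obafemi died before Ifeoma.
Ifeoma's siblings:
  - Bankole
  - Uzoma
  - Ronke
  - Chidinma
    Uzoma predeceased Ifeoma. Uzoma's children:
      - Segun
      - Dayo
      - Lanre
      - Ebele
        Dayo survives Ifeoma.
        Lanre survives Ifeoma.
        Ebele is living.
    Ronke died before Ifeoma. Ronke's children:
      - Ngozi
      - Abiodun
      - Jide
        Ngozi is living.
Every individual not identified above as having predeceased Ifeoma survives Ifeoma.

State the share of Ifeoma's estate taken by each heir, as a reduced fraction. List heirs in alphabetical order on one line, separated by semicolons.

Abiodun 1/12; Bankole 1/4; Chidinma 1/4; Dayo 1/16; Ebele 1/16; Jide 1/12; Lanre 1/16; Ngozi 1/12; Segun 1/16

Neither parent survives and there are no descendants, so the estate passes to Ifeoma's siblings and their issue per stirpes.
The estate is divided into 4 equal shares of 1/4 among Bankole, Uzoma, Ronke, Chidinma.
Bankole is living and takes 1/4.
Uzoma predeceased; the 1/4 allotted to Uzoma's branch passes to Uzoma's issue by representation.
The 1/4 is divided into 4 equal shares of 1/16 among Segun, Dayo, Lanre, Ebele.
Segun is living and takes 1/16.
Dayo is living and takes 1/16.
Lanre is living and takes 1/16.
Ebele is living and takes 1/16.
Ronke predeceased; the 1/4 allotted to Ronke's branch passes to Ronke's issue by representation.
The 1/4 is divided into 3 equal shares of 1/12 among Ngozi, Abiodun, Jide.
Ngozi is living and takes 1/12.
Abiodun is living and takes 1/12.
Jide is living and takes 1/12.
Chidinma is living and takes 1/4.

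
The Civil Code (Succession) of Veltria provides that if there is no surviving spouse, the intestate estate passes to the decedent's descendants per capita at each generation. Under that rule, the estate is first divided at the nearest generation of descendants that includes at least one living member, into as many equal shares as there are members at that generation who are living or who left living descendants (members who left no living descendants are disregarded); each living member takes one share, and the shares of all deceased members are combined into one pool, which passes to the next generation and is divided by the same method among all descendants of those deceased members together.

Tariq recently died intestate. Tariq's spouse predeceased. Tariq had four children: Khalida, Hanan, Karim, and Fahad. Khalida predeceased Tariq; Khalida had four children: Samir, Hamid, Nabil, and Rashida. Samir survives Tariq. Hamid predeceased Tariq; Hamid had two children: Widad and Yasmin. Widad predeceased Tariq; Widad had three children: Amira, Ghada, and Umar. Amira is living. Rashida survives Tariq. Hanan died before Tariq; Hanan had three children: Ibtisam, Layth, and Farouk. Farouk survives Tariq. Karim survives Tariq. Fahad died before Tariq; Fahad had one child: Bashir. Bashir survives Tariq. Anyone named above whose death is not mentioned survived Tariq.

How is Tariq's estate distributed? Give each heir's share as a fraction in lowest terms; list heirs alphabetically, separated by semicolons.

Amira 1/64; Bashir 3/32; Farouk 3/32; Ghada 1/64; Ibtisam 3/32; Karim 1/4; Layth 3/32; Nabil 3/32; Rashida 3/32; Samir 3/32; Umar 1/64; Yasmin 3/64

There is no surviving spouse, so the entire estate passes to Tariq's descendants per capita at each generation.
At generation 1 (Khalida, Hanan, Karim, Fahad) there are 4 shares of (1)/4 = 1/4 each.
Living: Karim — each takes 1/4.
Deceased: Khalida, Hanan, and Fahad. Their combined 3/4 is pooled and carried to generation 2.
At generation 2 (Samir, Hamid, Nabil, Rashida, Ibtisam, Layth, Farouk, Bashir) there are 8 shares of (3/4)/8 = 3/32 each.
Living: Samir, Nabil, Rashida, Ibtisam, Layth, Farouk, and Bashir — each takes 3/32.
Deceased: Hamid. That 3/32 share is carried to generation 3.
At generation 3 (Widad, Yasmin) there are 2 shares of (3/32)/2 = 3/64 each.
Living: Yasmin — each takes 3/64.
Deceased: Widad. That 3/64 share is carried to generation 4.
At generation 4 (Amira, Ghada, Umar) there are 3 shares of (3/64)/3 = 1/64 each.
Living: Amira, Ghada, and Umar — each takes 1/64.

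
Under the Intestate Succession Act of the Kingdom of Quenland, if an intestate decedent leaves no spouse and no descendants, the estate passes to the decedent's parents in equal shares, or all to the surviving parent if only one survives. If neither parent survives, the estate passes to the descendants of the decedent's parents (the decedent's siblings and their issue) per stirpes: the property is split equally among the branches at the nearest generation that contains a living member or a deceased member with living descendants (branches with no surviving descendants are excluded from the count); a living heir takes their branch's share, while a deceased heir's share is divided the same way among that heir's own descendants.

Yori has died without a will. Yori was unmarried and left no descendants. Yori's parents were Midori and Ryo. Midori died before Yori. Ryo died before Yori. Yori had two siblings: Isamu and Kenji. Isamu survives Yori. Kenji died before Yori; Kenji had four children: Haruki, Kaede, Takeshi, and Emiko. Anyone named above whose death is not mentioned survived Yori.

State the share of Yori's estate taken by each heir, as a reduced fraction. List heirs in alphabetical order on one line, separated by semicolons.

Emiko 1/8; Haruki 1/8; Isamu 1/2; Kaede 1/8; Takeshi 1/8

Neither parent survives and there are no descendants, so the estate passes to Yori's siblings and their issue per stirpes.
The estate is divided into 2 equal shares of 1/2 among Isamu, Kenji.
Isamu is living and takes 1/2.
Kenji predeceased; the 1/2 allotted to Kenji's branch passes to Kenji's issue by representation.
The 1/2 is divided into 4 equal shares of 1/8 among Haruki, Kaede, Takeshi, Emiko.
Haruki is living and takes 1/8.
Kaede is living and takes 1/8.
Takeshi is living and takes 1/8.
Emiko is living and takes 1/8.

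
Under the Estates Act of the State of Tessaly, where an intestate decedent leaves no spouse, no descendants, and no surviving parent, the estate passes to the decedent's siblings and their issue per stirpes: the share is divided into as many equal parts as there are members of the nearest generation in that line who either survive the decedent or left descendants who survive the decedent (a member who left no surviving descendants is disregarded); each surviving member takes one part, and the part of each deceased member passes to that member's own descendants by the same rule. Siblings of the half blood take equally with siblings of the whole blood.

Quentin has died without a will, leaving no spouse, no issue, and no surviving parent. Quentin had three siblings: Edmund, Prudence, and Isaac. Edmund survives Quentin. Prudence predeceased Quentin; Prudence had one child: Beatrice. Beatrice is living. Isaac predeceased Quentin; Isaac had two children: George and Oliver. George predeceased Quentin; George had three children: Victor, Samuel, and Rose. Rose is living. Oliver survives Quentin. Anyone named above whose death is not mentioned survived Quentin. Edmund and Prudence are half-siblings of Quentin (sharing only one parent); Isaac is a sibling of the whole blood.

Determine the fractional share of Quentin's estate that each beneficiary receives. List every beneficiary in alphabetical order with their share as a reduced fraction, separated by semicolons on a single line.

No spouse, descendants, or parent survives, so the estate passes to Quentin's siblings per stirpes.
Half-blood and whole-blood siblings take equally under the stated rule.
The estate is divided into 3 equal shares of 1/3 among Edmund, Prudence, Isaac.
Edmund is living and takes 1/3.
Prudence predeceased; the 1/3 allotted to Prudence's branch passes to Prudence's issue by representation.
Beatrice is the sole taker at this level and receives the full 1/3.
Isaac predeceased; the 1/3 allotted to Isaac's branch passes to Isaac's issue by representation.
The 1/3 is divided into 2 equal shares of 1/6 among George, Oliver.
George predeceased; the 1/6 allotted to George's branch passes to George's issue by representation.
The 1/6 is divided into 3 equal shares of 1/18 among Victor, Samuel, Rose.
Victor is living and takes 1/18.
Samuel is living and takes 1/18.
Rose is living and takes 1/18.
Oliver is living and takes 1/6.

Beatrice 1/3; Edmund 1/3; Oliver 1/6; Rose 1/18; Samuel 1/18; Victor 1/18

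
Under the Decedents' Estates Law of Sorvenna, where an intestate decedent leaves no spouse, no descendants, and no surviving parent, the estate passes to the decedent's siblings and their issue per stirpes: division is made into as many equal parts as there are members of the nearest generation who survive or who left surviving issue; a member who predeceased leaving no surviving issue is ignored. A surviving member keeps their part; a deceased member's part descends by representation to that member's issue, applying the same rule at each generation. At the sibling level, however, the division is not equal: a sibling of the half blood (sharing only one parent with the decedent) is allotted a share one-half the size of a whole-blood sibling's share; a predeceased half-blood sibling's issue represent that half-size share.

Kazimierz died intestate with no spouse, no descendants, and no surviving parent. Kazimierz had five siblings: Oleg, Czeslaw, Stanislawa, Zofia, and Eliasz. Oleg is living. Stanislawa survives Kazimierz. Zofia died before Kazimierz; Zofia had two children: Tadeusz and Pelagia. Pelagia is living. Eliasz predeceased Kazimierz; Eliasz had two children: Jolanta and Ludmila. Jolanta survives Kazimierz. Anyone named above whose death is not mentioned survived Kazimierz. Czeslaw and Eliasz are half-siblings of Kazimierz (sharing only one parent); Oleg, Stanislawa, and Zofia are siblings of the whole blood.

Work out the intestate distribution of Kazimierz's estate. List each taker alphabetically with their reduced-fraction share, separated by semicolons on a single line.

No spouse, descendants, or parent survives, so the estate passes to Kazimierz's siblings per stirpes.
Half-blood siblings count for one-half the weight of whole-blood siblings at the initial division.
Dividing 1 in proportion to weights (total weight 4): Oleg (weight 1) → 1/4; Czeslaw (weight 1/2) → 1/8; Stanislawa (weight 1) → 1/4; Zofia (weight 1) → 1/4; Eliasz (weight 1/2) → 1/8.
Oleg is living and takes 1/4.
Czeslaw is living and takes 1/8.
Stanislawa is living and takes 1/4.
Zofia predeceased; the 1/4 allotted to Zofia's branch passes to Zofia's issue by representation.
The 1/4 is divided into 2 equal shares of 1/8 among Tadeusz, Pelagia.
Tadeusz is living and takes 1/8.
Pelagia is living and takes 1/8.
Eliasz predeceased; the 1/8 allotted to Eliasz's branch passes to Eliasz's issue by representation.
The 1/8 is divided into 2 equal shares of 1/16 among Jolanta, Ludmila.
Jolanta is living and takes 1/16.
Ludmila is living and takes 1/16.

Czeslaw 1/8; Jolanta 1/16; Ludmila 1/16; Oleg 1/4; Pelagia 1/8; Stanislawa 1/4; Tadeusz 1/8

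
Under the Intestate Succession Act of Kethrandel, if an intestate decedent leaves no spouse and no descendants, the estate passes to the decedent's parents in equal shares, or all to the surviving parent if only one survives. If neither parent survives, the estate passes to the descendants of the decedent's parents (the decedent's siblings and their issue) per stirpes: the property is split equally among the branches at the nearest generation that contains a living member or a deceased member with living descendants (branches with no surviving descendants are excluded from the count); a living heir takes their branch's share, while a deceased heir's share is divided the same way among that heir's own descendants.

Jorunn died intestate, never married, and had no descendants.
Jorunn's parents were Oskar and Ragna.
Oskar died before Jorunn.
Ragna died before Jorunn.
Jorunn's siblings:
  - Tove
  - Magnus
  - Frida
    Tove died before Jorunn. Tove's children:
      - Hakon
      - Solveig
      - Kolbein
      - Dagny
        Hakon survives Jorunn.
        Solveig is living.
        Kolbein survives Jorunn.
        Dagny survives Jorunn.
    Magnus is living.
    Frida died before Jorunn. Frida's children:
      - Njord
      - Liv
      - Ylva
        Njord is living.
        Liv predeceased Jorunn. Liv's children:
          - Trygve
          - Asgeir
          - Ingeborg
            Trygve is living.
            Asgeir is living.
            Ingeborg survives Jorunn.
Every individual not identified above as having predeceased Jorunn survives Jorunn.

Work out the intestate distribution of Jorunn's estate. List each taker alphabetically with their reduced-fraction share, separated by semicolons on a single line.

Neither parent survives and there are no descendants, so the estate passes to Jorunn's siblings and their issue per stirpes.
The estate is divided into 3 equal shares of 1/3 among Tove, Magnus, Frida.
Tove predeceased; the 1/3 allotted to Tove's branch passes to Tove's issue by representation.
The 1/3 is divided into 4 equal shares of 1/12 among Hakon, Solveig, Kolbein, Dagny.
Hakon is living and takes 1/12.
Solveig is living and takes 1/12.
Kolbein is living and takes 1/12.
Dagny is living and takes 1/12.
Magnus is living and takes 1/3.
Frida predeceased; the 1/3 allotted to Frida's branch passes to Frida's issue by representation.
The 1/3 is divided into 3 equal shares of 1/9 among Njord, Liv, Ylva.
Njord is living and takes 1/9.
Liv predeceased; the 1/9 allotted to Liv's branch passes to Liv's issue by representation.
The 1/9 is divided into 3 equal shares of 1/27 among Trygve, Asgeir, Ingeborg.
Trygve is living and takes 1/27.
Asgeir is living and takes 1/27.
Ingeborg is living and takes 1/27.
Ylva is living and takes 1/9.

Asgeir 1/27; Dagny 1/12; Hakon 1/12; Ingeborg 1/27; Kolbein 1/12; Magnus 1/3; Njord 1/9; Solveig 1/12; Trygve 1/27; Ylva 1/9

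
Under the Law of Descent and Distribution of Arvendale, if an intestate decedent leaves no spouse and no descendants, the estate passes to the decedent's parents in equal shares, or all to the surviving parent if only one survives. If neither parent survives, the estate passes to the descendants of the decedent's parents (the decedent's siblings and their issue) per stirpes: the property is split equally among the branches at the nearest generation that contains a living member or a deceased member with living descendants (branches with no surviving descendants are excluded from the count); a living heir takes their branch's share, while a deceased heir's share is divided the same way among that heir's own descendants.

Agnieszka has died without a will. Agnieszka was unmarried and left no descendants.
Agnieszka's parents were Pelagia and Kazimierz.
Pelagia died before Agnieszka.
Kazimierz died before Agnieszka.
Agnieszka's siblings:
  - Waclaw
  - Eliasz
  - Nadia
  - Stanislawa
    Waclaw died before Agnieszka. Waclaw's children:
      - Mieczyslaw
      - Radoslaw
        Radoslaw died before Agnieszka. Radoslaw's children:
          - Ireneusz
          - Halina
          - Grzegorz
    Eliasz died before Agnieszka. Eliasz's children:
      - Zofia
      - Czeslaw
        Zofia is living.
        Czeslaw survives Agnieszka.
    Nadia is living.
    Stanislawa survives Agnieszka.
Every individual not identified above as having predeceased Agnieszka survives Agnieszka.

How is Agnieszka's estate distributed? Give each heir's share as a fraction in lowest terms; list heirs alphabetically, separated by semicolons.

Czeslaw 1/8; Grzegorz 1/24; Halina 1/24; Ireneusz 1/24; Mieczyslaw 1/8; Nadia 1/4; Stanislawa 1/4; Zofia 1/8

Neither parent survives and there are no descendants, so the estate passes to Agnieszka's siblings and their issue per stirpes.
The estate is divided into 4 equal shares of 1/4 among Waclaw, Eliasz, Nadia, Stanislawa.
Waclaw predeceased; the 1/4 allotted to Waclaw's branch passes to Waclaw's issue by representation.
The 1/4 is divided into 2 equal shares of 1/8 among Mieczyslaw, Radoslaw.
Mieczyslaw is living and takes 1/8.
Radoslaw predeceased; the 1/8 allotted to Radoslaw's branch passes to Radoslaw's issue by representation.
The 1/8 is divided into 3 equal shares of 1/24 among Ireneusz, Halina, Grzegorz.
Ireneusz is living and takes 1/24.
Halina is living and takes 1/24.
Grzegorz is living and takes 1/24.
Eliasz predeceased; the 1/4 allotted to Eliasz's branch passes to Eliasz's issue by representation.
The 1/4 is divided into 2 equal shares of 1/8 among Zofia, Czeslaw.
Zofia is living and takes 1/8.
Czeslaw is living and takes 1/8.
Nadia is living and takes 1/4.
Stanislawa is living and takes 1/4.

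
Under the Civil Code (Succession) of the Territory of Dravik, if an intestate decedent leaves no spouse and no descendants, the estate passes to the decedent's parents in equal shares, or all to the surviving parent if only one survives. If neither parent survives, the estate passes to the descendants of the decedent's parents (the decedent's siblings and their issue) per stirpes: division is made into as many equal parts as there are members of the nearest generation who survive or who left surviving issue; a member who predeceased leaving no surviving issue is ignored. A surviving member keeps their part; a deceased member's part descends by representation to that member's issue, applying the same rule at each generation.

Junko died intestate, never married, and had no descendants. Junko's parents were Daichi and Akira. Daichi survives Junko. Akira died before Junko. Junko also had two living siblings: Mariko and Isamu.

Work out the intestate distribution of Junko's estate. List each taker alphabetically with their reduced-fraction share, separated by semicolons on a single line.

Daichi 1

Only one parent, Daichi, survives, so Daichi takes the entire estate. The siblings take nothing because a surviving parent has priority.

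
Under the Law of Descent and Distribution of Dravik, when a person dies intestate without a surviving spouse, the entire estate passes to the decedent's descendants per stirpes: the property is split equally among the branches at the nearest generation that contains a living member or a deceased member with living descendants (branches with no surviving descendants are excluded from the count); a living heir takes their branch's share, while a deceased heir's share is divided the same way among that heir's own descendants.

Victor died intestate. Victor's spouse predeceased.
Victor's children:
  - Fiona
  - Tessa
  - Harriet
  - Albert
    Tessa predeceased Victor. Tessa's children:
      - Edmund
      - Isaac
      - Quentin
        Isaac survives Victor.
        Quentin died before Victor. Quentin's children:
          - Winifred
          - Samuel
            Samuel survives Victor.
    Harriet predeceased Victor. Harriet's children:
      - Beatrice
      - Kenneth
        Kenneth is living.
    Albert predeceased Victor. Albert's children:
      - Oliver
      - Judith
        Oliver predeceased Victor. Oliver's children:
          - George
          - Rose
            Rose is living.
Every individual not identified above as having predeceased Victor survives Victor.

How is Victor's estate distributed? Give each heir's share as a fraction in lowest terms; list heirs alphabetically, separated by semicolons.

There is no surviving spouse, so the entire estate passes to Victor's descendants per stirpes.
The estate is divided into 4 equal shares of 1/4 among Fiona, Tessa, Harriet, Albert.
Fiona is living and takes 1/4.
Tessa predeceased; the 1/4 allotted to Tessa's branch passes to Tessa's issue by representation.
The 1/4 is divided into 3 equal shares of 1/12 among Edmund, Isaac, Quentin.
Edmund is living and takes 1/12.
Isaac is living and takes 1/12.
Quentin predeceased; the 1/12 allotted to Quentin's branch passes to Quentin's issue by representation.
The 1/12 is divided into 2 equal shares of 1/24 among Winifred, Samuel.
Winifred is living and takes 1/24.
Samuel is living and takes 1/24.
Harriet predeceased; the 1/4 allotted to Harriet's branch passes to Harriet's issue by representation.
The 1/4 is divided into 2 equal shares of 1/8 among Beatrice, Kenneth.
Beatrice is living and takes 1/8.
Kenneth is living and takes 1/8.
Albert predeceased; the 1/4 allotted to Albert's branch passes to Albert's issue by representation.
The 1/4 is divided into 2 equal shares of 1/8 among Oliver, Judith.
Oliver predeceased; the 1/8 allotted to Oliver's branch passes to Oliver's issue by representation.
The 1/8 is divided into 2 equal shares of 1/16 among George, Rose.
George is living and takes 1/16.
Rose is living and takes 1/16.
Judith is living and takes 1/8.

Beatrice 1/8; Edmund 1/12; Fiona 1/4; George 1/16; Isaac 1/12; Judith 1/8; Kenneth 1/8; Rose 1/16; Samuel 1/24; Winifred 1/24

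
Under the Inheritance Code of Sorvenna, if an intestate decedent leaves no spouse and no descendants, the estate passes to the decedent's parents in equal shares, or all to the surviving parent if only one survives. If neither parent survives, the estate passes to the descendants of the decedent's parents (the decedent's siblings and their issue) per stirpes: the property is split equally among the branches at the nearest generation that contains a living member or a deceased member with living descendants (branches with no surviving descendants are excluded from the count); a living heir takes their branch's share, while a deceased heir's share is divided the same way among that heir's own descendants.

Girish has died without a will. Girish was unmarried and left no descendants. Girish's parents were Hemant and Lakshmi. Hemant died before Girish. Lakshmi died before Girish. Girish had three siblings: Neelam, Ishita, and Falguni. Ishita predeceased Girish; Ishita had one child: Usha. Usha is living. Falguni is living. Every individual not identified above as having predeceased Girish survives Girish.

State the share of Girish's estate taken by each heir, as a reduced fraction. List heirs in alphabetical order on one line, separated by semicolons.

Falguni 1/3; Neelam 1/3; Usha 1/3

Neither parent survives and there are no descendants, so the estate passes to Girish's siblings and their issue per stirpes.
The estate is divided into 3 equal shares of 1/3 among Neelam, Ishita, Falguni.
Neelam is living and takes 1/3.
Ishita predeceased; the 1/3 allotted to Ishita's branch passes to Ishita's issue by representation.
Usha is the sole taker at this level and receives the full 1/3.
Falguni is living and takes 1/3.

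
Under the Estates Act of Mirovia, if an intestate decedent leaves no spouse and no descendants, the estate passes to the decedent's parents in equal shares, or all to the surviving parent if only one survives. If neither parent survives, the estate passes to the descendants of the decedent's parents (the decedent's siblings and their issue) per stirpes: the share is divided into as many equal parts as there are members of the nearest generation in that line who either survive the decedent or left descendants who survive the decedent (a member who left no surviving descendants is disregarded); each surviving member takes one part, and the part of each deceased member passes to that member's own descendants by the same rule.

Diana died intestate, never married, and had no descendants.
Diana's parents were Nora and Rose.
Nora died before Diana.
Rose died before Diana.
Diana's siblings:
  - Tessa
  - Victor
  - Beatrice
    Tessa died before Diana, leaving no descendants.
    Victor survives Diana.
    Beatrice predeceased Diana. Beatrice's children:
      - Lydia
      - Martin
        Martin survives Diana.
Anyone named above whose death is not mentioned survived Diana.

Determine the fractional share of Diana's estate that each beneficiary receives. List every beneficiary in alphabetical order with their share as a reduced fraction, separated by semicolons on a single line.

Lydia 1/4; Martin 1/4; Victor 1/2

Neither parent survives and there are no descendants, so the estate passes to Diana's siblings and their issue per stirpes.
Tessa left no surviving issue, so that branch lapses and is disregarded.
The estate is divided into 2 equal shares of 1/2 among Victor, Beatrice.
Victor is living and takes 1/2.
Beatrice predeceased; the 1/2 allotted to Beatrice's branch passes to Beatrice's issue by representation.
The 1/2 is divided into 2 equal shares of 1/4 among Lydia, Martin.
Lydia is living and takes 1/4.
Martin is living and takes 1/4.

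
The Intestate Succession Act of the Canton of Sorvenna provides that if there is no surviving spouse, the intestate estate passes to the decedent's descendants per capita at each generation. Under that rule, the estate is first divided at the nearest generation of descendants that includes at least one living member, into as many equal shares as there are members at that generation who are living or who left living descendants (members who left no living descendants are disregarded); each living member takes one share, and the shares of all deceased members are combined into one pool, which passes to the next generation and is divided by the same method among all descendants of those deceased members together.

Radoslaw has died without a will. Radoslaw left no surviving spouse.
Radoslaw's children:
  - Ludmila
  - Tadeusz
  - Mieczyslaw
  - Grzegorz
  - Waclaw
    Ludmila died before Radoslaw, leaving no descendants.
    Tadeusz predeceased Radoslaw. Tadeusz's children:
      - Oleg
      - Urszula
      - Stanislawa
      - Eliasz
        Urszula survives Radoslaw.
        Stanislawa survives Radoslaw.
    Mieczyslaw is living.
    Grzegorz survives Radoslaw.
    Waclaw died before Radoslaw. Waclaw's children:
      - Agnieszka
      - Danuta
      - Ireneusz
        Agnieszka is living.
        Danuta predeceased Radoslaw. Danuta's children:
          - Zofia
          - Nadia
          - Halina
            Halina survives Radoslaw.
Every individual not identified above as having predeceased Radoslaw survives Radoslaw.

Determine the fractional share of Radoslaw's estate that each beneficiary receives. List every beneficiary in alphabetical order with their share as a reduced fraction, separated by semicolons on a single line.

Agnieszka 1/14; Eliasz 1/14; Grzegorz 1/4; Halina 1/42; Ireneusz 1/14; Mieczyslaw 1/4; Nadia 1/42; Oleg 1/14; Stanislawa 1/14; Urszula 1/14; Zofia 1/42

There is no surviving spouse, so the entire estate passes to Radoslaw's descendants per capita at each generation.
At generation 1 (Tadeusz, Mieczyslaw, Grzegorz, Waclaw) there are 4 shares of (1)/4 = 1/4 each.
Living: Mieczyslaw and Grzegorz — each takes 1/4.
Deceased: Tadeusz and Waclaw. Their combined 1/2 is pooled and carried to generation 2.
At generation 2 (Oleg, Urszula, Stanislawa, Eliasz, Agnieszka, Danuta, Ireneusz) there are 7 shares of (1/2)/7 = 1/14 each.
Living: Oleg, Urszula, Stanislawa, Eliasz, Agnieszka, and Ireneusz — each takes 1/14.
Deceased: Danuta. That 1/14 share is carried to generation 3.
At generation 3 (Zofia, Nadia, Halina) there are 3 shares of (1/14)/3 = 1/42 each.
Living: Zofia, Nadia, and Halina — each takes 1/42.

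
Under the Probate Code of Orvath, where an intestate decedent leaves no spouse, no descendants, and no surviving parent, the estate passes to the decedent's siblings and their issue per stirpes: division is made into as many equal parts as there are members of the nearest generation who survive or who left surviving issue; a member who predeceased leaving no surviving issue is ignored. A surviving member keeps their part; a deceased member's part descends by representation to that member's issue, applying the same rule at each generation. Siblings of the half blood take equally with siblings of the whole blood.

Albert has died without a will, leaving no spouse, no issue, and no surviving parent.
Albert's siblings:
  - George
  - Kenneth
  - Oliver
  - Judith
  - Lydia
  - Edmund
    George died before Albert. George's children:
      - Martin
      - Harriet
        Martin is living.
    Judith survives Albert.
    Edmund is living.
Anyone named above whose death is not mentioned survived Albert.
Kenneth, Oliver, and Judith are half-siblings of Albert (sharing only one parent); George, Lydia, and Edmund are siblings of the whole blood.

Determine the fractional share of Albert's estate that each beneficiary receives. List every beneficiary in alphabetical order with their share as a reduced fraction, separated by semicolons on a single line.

Edmund 1/6; Harriet 1/12; Judith 1/6; Kenneth 1/6; Lydia 1/6; Martin 1/12; Oliver 1/6

No spouse, descendants, or parent survives, so the estate passes to Albert's siblings per stirpes.
Half-blood and whole-blood siblings take equally under the stated rule.
The estate is divided into 6 equal shares of 1/6 among George, Kenneth, Oliver, Judith, Lydia, Edmund.
George predeceased; the 1/6 allotted to George's branch passes to George's issue by representation.
The 1/6 is divided into 2 equal shares of 1/12 among Martin, Harriet.
Martin is living and takes 1/12.
Harriet is living and takes 1/12.
Kenneth is living and takes 1/6.
Oliver is living and takes 1/6.
Judith is living and takes 1/6.
Lydia is living and takes 1/6.
Edmund is living and takes 1/6.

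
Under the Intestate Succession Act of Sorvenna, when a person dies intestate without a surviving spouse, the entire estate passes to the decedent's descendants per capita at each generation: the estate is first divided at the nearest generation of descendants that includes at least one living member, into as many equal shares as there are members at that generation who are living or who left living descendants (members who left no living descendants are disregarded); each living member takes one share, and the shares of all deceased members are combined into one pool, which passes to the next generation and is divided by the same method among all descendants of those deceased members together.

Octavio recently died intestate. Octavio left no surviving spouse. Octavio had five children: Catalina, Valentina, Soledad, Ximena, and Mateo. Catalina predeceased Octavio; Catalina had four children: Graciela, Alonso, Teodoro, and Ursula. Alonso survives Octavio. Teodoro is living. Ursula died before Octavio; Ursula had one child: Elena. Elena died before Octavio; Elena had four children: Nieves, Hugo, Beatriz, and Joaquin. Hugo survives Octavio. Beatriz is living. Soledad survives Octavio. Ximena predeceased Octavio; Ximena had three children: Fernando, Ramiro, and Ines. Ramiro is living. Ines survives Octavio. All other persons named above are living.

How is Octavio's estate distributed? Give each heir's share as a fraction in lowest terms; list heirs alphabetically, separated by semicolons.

There is no surviving spouse, so the entire estate passes to Octavio's descendants per capita at each generation.
At generation 1 (Catalina, Valentina, Soledad, Ximena, Mateo) there are 5 shares of (1)/5 = 1/5 each.
Living: Valentina, Soledad, and Mateo — each takes 1/5.
Deceased: Catalina and Ximena. Their combined 2/5 is pooled and carried to generation 2.
At generation 2 (Graciela, Alonso, Teodoro, Ursula, Fernando, Ramiro, Ines) there are 7 shares of (2/5)/7 = 2/35 each.
Living: Graciela, Alonso, Teodoro, Fernando, Ramiro, and Ines — each takes 2/35.
Deceased: Ursula. That 2/35 share is carried to generation 3.
At generation 3 (Elena) there are 1 shares of (2/35)/1 = 2/35 each.
Deceased: Elena. That 2/35 share is carried to generation 4.
At generation 4 (Nieves, Hugo, Beatriz, Joaquin) there are 4 shares of (2/35)/4 = 1/70 each.
Living: Nieves, Hugo, Beatriz, and Joaquin — each takes 1/70.

Alonso 2/35; Beatriz 1/70; Fernando 2/35; Graciela 2/35; Hugo 1/70; Ines 2/35; Joaquin 1/70; Mateo 1/5; Nieves 1/70; Ramiro 2/35; Soledad 1/5; Teodoro 2/35; Valentina 1/5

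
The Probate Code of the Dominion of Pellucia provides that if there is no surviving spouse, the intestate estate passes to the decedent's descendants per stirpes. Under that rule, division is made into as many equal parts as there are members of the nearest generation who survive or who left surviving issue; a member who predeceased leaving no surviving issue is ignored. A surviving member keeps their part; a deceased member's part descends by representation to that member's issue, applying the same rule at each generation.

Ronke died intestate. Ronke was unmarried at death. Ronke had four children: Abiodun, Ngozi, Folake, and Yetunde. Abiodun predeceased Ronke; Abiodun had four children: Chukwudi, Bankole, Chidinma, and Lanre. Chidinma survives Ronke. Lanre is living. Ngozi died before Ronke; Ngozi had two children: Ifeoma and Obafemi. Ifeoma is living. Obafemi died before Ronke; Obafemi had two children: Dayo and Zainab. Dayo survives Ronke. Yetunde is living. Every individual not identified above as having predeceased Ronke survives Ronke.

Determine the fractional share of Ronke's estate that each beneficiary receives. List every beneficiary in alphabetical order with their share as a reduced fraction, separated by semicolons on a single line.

There is no surviving spouse, so the entire estate passes to Ronke's descendants per stirpes.
The estate is divided into 4 equal shares of 1/4 among Abiodun, Ngozi, Folake, Yetunde.
Abiodun predeceased; the 1/4 allotted to Abiodun's branch passes to Abiodun's issue by representation.
The 1/4 is divided into 4 equal shares of 1/16 among Chukwudi, Bankole, Chidinma, Lanre.
Chukwudi is living and takes 1/16.
Bankole is living and takes 1/16.
Chidinma is living and takes 1/16.
Lanre is living and takes 1/16.
Ngozi predeceased; the 1/4 allotted to Ngozi's branch passes to Ngozi's issue by representation.
The 1/4 is divided into 2 equal shares of 1/8 among Ifeoma, Obafemi.
Ifeoma is living and takes 1/8.
Obafemi predeceased; the 1/8 allotted to Obafemi's branch passes to Obafemi's issue by representation.
The 1/8 is divided into 2 equal shares of 1/16 among Dayo, Zainab.
Dayo is living and takes 1/16.
Zainab is living and takes 1/16.
Folake is living and takes 1/4.
Yetunde is living and takes 1/4.

Bankole 1/16; Chidinma 1/16; Chukwudi 1/16; Dayo 1/16; Folake 1/4; Ifeoma 1/8; Lanre 1/16; Yetunde 1/4; Zainab 1/16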